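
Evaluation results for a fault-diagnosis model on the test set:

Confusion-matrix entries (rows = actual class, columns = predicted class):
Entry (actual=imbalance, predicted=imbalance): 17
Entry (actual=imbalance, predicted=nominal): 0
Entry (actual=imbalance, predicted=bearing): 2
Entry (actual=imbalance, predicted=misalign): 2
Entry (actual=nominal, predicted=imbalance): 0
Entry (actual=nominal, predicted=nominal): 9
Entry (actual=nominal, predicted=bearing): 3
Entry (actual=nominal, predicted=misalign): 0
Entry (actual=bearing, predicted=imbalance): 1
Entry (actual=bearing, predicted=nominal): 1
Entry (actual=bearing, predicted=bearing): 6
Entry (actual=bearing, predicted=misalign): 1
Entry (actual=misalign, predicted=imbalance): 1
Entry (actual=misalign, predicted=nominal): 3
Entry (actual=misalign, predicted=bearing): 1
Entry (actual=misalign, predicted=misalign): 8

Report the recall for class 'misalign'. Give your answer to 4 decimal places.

Treat 'misalign' as positive and all other classes as negative.
recall = TP/(TP+FN).
misalign: TP=8, FN=1+3+1=5 → 8/13 = 0.61538

0.6154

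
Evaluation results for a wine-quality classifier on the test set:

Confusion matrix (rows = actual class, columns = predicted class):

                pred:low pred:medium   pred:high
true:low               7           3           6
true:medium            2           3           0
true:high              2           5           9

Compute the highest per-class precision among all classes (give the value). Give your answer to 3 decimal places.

0.636

Per-class precision (TP/(TP+FP)):
  low: TP=7, FP=2+2=4 → 7/11 = 0.6364
  medium: TP=3, FP=3+5=8 → 3/11 = 0.2727
  high: TP=9, FP=6+0=6 → 9/15 = 0.6000
Highest is class 'low' with precision = 0.636.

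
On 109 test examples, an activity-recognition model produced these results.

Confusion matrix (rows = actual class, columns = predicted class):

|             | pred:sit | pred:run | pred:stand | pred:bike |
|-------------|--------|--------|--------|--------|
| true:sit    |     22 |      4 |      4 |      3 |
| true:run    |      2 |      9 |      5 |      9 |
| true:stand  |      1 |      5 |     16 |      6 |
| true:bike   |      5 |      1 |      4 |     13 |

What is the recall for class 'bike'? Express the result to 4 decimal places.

One-vs-rest for 'bike': TP = diagonal; FP = other classes predicted 'bike'; FN = 'bike' predicted as other.
recall = TP/(TP+FN).
bike: TP=13, FN=5+1+4=10 → 13/23 = 0.56522

0.5652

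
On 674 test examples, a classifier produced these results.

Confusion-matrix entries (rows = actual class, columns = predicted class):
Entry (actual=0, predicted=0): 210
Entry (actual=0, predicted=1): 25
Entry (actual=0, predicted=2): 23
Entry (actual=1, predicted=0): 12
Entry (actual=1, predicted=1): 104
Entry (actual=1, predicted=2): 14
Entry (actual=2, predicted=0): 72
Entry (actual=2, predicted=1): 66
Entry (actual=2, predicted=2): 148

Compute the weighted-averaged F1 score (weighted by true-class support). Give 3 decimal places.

0.681

Per-class F1 score (2·TP/(2·TP+FP+FN)):
  0: TP=210, FP=12+72=84, FN=25+23=48 → 420/552 = 0.7609
  1: TP=104, FP=25+66=91, FN=12+14=26 → 208/325 = 0.6400
  2: TP=148, FP=23+14=37, FN=72+66=138 → 296/471 = 0.6285
Weighted-F1 score = Σ (supportᵢ/N)·F1 scoreᵢ with N=674: (258/674)·0.7609 + (130/674)·0.6400 + (286/674)·0.6285 = 0.681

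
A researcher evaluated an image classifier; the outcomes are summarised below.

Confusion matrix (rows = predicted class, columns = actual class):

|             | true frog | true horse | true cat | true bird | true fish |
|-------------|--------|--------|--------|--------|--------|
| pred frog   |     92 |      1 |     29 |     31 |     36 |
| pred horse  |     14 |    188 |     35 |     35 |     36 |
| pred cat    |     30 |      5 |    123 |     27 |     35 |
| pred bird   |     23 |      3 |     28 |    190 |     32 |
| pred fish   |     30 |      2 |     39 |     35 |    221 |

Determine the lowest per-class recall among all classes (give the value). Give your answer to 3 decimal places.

Per-class recall (TP/(TP+FN)):
  frog: TP=92, FN=14+30+23+30=97 → 92/189 = 0.4868
  horse: TP=188, FN=1+5+3+2=11 → 188/199 = 0.9447
  cat: TP=123, FN=29+35+28+39=131 → 123/254 = 0.4843
  bird: TP=190, FN=31+35+27+35=128 → 190/318 = 0.5975
  fish: TP=221, FN=36+36+35+32=139 → 221/360 = 0.6139
Lowest is class 'cat' with recall = 0.484.

0.484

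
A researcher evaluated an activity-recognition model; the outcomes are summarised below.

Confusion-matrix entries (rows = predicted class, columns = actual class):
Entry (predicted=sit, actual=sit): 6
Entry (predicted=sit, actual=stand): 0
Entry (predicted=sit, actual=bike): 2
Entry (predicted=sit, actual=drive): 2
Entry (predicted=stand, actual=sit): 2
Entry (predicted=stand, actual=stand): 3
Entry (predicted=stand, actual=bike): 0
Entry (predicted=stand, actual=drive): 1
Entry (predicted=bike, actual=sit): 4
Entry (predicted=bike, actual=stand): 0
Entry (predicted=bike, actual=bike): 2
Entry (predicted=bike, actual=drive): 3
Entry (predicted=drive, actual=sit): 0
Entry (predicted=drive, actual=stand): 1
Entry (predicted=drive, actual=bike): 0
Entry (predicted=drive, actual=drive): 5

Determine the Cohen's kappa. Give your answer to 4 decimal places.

0.3497

Observed agreement pₒ = trace/N = 16/31 = 0.51613
Expected agreement pₑ = Σ (rowᵢ·colᵢ)/N² = (12·10 + 4·6 + 4·9 + 11·6)/31² = 0.25598
κ = (pₒ − pₑ)/(1 − pₑ) = (0.51613 − 0.25598)/(1 − 0.25598) = 0.3497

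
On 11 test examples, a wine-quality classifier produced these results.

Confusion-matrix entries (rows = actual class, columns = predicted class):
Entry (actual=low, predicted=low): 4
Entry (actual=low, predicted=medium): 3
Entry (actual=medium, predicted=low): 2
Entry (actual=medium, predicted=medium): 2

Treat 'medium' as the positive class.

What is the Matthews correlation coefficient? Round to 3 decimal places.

0.069

MCC = (TP·TN − FP·FN) / √((TP+FP)(TP+FN)(TN+FP)(TN+FN))
Numerator = 2·4 − 3·2 = 2
Denominator = √(5·4·7·6) = √840 = 28.9828
MCC = 2 / 28.9828 = 0.069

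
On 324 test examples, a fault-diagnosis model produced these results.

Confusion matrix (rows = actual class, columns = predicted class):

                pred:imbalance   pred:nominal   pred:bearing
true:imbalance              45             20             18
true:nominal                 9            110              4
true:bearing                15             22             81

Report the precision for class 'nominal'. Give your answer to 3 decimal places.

Take TP from the diagonal, FP from the rest of the 'nominal' prediction marginal, FN from the rest of the 'nominal' actual marginal.
precision = TP/(TP+FP).
nominal: TP=110, FP=20+22=42 → 110/152 = 0.7237

0.724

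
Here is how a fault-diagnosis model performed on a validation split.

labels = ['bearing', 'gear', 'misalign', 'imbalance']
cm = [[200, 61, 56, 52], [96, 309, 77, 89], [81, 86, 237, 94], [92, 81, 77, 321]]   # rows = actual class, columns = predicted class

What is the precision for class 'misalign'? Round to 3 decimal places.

Treat 'misalign' as positive and all other classes as negative.
precision = TP/(TP+FP).
misalign: TP=237, FP=56+77+77=210 → 237/447 = 0.5302

0.530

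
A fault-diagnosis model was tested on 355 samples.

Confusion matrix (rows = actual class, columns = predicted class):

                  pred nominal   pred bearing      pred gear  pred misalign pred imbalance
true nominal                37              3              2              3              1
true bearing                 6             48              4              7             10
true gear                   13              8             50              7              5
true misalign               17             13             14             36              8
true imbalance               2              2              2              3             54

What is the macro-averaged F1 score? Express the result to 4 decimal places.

Per-class F1 score (2·TP/(2·TP+FP+FN)):
  nominal: TP=37, FP=6+13+17+2=38, FN=3+2+3+1=9 → 74/121 = 0.61157
  bearing: TP=48, FP=3+8+13+2=26, FN=6+4+7+10=27 → 96/149 = 0.64430
  gear: TP=50, FP=2+4+14+2=22, FN=13+8+7+5=33 → 100/155 = 0.64516
  misalign: TP=36, FP=3+7+7+3=20, FN=17+13+14+8=52 → 72/144 = 0.50000
  imbalance: TP=54, FP=1+10+5+8=24, FN=2+2+2+3=9 → 108/141 = 0.76596
Macro-F1 score = mean = (0.61157 + 0.64430 + 0.64516 + 0.50000 + 0.76596) / 5 = 0.6334

0.6334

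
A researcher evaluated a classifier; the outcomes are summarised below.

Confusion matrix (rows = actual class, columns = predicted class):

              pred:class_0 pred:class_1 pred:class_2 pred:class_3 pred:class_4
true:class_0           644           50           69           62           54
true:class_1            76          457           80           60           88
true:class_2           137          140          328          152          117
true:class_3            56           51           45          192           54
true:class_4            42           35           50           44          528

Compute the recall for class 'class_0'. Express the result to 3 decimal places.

Take TP from the diagonal, FP from the rest of the 'class_0' prediction marginal, FN from the rest of the 'class_0' actual marginal.
recall = TP/(TP+FN).
class_0: TP=644, FN=50+69+62+54=235 → 644/879 = 0.7327

0.733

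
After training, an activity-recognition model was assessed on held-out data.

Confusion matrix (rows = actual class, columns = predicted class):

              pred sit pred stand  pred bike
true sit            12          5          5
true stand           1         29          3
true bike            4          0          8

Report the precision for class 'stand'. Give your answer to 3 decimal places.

0.853

Take TP from the diagonal, FP from the rest of the 'stand' prediction marginal, FN from the rest of the 'stand' actual marginal.
precision = TP/(TP+FP).
stand: TP=29, FP=5+0=5 → 29/34 = 0.8529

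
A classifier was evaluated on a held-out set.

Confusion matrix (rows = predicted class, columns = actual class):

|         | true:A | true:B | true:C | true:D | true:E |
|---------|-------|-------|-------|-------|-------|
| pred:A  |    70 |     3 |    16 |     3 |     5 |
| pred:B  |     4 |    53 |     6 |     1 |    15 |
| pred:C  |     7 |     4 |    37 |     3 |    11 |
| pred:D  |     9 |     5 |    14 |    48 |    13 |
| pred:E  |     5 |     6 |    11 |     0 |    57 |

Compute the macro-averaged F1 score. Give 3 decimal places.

Per-class F1 score (2·TP/(2·TP+FP+FN)):
  A: TP=70, FP=3+16+3+5=27, FN=4+7+9+5=25 → 140/192 = 0.7292
  B: TP=53, FP=4+6+1+15=26, FN=3+4+5+6=18 → 106/150 = 0.7067
  C: TP=37, FP=7+4+3+11=25, FN=16+6+14+11=47 → 74/146 = 0.5068
  D: TP=48, FP=9+5+14+13=41, FN=3+1+3+0=7 → 96/144 = 0.6667
  E: TP=57, FP=5+6+11+0=22, FN=5+15+11+13=44 → 114/180 = 0.6333
Macro-F1 score = mean = (0.7292 + 0.7067 + 0.5068 + 0.6667 + 0.6333) / 5 = 0.649

0.649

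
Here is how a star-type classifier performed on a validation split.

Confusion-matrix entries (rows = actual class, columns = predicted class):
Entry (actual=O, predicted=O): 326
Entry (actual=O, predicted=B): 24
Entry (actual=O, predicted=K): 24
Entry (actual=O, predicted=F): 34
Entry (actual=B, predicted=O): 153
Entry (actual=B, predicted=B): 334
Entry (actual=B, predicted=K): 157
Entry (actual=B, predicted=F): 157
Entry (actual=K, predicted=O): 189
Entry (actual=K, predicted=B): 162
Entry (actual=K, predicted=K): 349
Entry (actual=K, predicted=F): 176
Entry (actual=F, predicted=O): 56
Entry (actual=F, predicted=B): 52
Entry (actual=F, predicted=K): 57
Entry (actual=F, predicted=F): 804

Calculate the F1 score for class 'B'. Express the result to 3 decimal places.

0.487

One-vs-rest for 'B': TP = diagonal; FP = other classes predicted 'B'; FN = 'B' predicted as other.
F1 score = 2·TP/(2·TP+FP+FN).
B: TP=334, FP=24+162+52=238, FN=153+157+157=467 → 668/1373 = 0.4865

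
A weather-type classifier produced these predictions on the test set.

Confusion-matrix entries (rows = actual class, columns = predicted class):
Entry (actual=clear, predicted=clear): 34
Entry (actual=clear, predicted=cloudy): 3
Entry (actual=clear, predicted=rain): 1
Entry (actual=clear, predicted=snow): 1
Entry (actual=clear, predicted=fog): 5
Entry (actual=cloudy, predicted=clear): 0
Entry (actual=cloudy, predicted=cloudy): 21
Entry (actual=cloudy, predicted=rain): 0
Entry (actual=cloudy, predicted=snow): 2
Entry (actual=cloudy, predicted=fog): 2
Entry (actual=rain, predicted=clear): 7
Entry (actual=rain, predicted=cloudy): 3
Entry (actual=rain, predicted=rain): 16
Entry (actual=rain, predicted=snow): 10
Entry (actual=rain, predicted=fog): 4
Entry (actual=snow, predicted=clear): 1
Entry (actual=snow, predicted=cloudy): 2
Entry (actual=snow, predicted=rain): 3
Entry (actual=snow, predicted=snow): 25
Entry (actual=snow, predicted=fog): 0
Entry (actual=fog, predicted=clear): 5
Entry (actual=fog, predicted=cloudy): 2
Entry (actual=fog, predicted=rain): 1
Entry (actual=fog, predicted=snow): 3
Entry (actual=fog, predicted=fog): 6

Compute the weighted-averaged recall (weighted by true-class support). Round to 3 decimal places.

Per-class recall (TP/(TP+FN)):
  clear: TP=34, FN=3+1+1+5=10 → 34/44 = 0.7727
  cloudy: TP=21, FN=0+0+2+2=4 → 21/25 = 0.8400
  rain: TP=16, FN=7+3+10+4=24 → 16/40 = 0.4000
  snow: TP=25, FN=1+2+3+0=6 → 25/31 = 0.8065
  fog: TP=6, FN=5+2+1+3=11 → 6/17 = 0.3529
Weighted-recall = Σ (supportᵢ/N)·recallᵢ with N=157: (44/157)·0.7727 + (25/157)·0.8400 + (40/157)·0.4000 + (31/157)·0.8065 + (17/157)·0.3529 = 0.650

0.650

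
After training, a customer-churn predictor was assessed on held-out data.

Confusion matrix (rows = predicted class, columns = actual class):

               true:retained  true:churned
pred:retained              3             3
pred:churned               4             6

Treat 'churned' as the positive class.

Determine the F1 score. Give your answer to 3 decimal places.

Precision = TP/(TP+FP) = 6/10 = 0.6000
Recall = TP/(TP+FN) = 6/9 = 0.6667
F1 = 2·TP/(2·TP+FP+FN) = 12/19 = 0.632

0.632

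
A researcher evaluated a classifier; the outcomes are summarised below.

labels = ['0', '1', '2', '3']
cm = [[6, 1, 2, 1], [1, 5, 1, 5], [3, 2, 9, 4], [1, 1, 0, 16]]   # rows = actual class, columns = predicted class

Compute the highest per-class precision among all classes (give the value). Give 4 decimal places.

Per-class precision (TP/(TP+FP)):
  0: TP=6, FP=1+3+1=5 → 6/11 = 0.54545
  1: TP=5, FP=1+2+1=4 → 5/9 = 0.55556
  2: TP=9, FP=2+1+0=3 → 9/12 = 0.75000
  3: TP=16, FP=1+5+4=10 → 16/26 = 0.61538
Highest is class '2' with precision = 0.7500.

0.7500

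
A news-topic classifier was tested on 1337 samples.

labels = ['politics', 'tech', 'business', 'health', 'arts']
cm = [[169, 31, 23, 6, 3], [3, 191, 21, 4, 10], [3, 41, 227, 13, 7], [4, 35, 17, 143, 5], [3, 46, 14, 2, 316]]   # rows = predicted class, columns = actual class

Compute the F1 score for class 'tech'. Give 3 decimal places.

0.667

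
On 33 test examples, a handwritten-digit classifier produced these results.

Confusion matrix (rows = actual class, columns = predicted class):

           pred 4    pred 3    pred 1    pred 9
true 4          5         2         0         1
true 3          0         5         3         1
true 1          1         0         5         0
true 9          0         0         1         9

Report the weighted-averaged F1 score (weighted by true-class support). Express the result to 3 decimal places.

0.725

Per-class F1 score (2·TP/(2·TP+FP+FN)):
  4: TP=5, FP=0+1+0=1, FN=2+0+1=3 → 10/14 = 0.7143
  3: TP=5, FP=2+0+0=2, FN=0+3+1=4 → 10/16 = 0.6250
  1: TP=5, FP=0+3+1=4, FN=1+0+0=1 → 10/15 = 0.6667
  9: TP=9, FP=1+1+0=2, FN=0+0+1=1 → 18/21 = 0.8571
Weighted-F1 score = Σ (supportᵢ/N)·F1 scoreᵢ with N=33: (8/33)·0.7143 + (9/33)·0.6250 + (6/33)·0.6667 + (10/33)·0.8571 = 0.725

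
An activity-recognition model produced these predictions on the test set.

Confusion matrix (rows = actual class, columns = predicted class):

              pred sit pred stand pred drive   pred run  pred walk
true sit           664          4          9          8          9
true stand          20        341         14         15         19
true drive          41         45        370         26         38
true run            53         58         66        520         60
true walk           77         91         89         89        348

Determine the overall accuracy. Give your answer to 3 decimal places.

0.730

Accuracy = trace / total = (664+341+370+520+348=2243) / 3074 = 2243/3074 = 0.730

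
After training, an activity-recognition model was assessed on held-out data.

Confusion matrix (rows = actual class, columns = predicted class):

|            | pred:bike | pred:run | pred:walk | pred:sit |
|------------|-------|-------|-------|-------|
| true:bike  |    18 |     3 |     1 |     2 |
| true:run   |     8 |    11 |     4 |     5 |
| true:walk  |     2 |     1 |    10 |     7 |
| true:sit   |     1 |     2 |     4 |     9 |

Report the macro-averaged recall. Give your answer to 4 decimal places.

Per-class recall (TP/(TP+FN)):
  bike: TP=18, FN=3+1+2=6 → 18/24 = 0.75000
  run: TP=11, FN=8+4+5=17 → 11/28 = 0.39286
  walk: TP=10, FN=2+1+7=10 → 10/20 = 0.50000
  sit: TP=9, FN=1+2+4=7 → 9/16 = 0.56250
Macro-recall = mean = (0.75000 + 0.39286 + 0.50000 + 0.56250) / 4 = 0.5513

0.5513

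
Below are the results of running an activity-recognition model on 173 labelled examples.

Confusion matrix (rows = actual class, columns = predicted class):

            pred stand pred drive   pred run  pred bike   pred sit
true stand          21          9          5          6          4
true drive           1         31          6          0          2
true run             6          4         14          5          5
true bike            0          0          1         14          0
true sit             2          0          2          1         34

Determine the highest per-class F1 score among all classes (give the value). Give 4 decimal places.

Per-class F1 score (2·TP/(2·TP+FP+FN)):
  stand: TP=21, FP=1+6+0+2=9, FN=9+5+6+4=24 → 42/75 = 0.56000
  drive: TP=31, FP=9+4+0+0=13, FN=1+6+0+2=9 → 62/84 = 0.73810
  run: TP=14, FP=5+6+1+2=14, FN=6+4+5+5=20 → 28/62 = 0.45161
  bike: TP=14, FP=6+0+5+1=12, FN=0+0+1+0=1 → 28/41 = 0.68293
  sit: TP=34, FP=4+2+5+0=11, FN=2+0+2+1=5 → 68/84 = 0.80952
Highest is class 'sit' with F1 score = 0.8095.

0.8095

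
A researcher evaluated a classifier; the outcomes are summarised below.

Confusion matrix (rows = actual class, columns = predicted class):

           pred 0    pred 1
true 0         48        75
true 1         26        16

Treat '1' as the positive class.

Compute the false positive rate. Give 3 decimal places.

0.610

FPR = FP/(FP+TN) = 75/(75+48) = 0.610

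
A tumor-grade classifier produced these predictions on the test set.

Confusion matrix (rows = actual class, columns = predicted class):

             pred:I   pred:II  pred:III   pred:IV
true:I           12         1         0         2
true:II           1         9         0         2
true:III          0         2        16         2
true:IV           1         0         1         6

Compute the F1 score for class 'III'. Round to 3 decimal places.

Treat 'III' as positive and all other classes as negative.
F1 score = 2·TP/(2·TP+FP+FN).
III: TP=16, FP=0+0+1=1, FN=0+2+2=4 → 32/37 = 0.8649

0.865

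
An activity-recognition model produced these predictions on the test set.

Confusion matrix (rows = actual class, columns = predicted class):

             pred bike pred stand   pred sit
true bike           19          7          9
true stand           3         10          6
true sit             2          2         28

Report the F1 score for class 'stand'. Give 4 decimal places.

F1 score = 2·TP/(2·TP+FP+FN).
stand: TP=10, FP=7+2=9, FN=3+6=9 → 20/38 = 0.52632

0.5263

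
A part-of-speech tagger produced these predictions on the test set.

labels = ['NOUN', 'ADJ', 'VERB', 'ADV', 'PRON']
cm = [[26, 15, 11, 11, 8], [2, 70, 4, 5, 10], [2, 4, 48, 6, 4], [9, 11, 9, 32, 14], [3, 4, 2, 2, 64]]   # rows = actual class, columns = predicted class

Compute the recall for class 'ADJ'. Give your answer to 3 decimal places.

Take TP from the diagonal, FP from the rest of the 'ADJ' prediction marginal, FN from the rest of the 'ADJ' actual marginal.
recall = TP/(TP+FN).
ADJ: TP=70, FN=2+4+5+10=21 → 70/91 = 0.7692

0.769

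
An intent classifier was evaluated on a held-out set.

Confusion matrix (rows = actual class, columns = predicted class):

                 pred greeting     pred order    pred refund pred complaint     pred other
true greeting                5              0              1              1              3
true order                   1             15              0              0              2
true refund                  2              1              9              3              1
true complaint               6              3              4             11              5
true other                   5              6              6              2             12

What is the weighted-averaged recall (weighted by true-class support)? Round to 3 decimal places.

Per-class recall (TP/(TP+FN)):
  greeting: TP=5, FN=0+1+1+3=5 → 5/10 = 0.5000
  order: TP=15, FN=1+0+0+2=3 → 15/18 = 0.8333
  refund: TP=9, FN=2+1+3+1=7 → 9/16 = 0.5625
  complaint: TP=11, FN=6+3+4+5=18 → 11/29 = 0.3793
  other: TP=12, FN=5+6+6+2=19 → 12/31 = 0.3871
Weighted-recall = Σ (supportᵢ/N)·recallᵢ with N=104: (10/104)·0.5000 + (18/104)·0.8333 + (16/104)·0.5625 + (29/104)·0.3793 + (31/104)·0.3871 = 0.500

0.500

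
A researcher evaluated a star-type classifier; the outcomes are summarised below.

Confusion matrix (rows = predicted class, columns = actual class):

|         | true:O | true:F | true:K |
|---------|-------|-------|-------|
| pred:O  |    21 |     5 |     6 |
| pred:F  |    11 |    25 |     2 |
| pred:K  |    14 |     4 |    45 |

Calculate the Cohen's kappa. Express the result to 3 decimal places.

0.518

Observed agreement pₒ = trace/N = 91/133 = 0.6842
Expected agreement pₑ = Σ (rowᵢ·colᵢ)/N² = (46·32 + 34·38 + 53·63)/133² = 0.3450
κ = (pₒ − pₑ)/(1 − pₑ) = (0.6842 − 0.3450)/(1 − 0.3450) = 0.518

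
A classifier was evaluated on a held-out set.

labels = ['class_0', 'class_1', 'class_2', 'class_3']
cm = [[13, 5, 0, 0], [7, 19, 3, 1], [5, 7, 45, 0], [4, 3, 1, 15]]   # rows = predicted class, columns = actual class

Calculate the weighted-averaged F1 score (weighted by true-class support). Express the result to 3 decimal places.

Per-class F1 score (2·TP/(2·TP+FP+FN)):
  class_0: TP=13, FP=5+0+0=5, FN=7+5+4=16 → 26/47 = 0.5532
  class_1: TP=19, FP=7+3+1=11, FN=5+7+3=15 → 38/64 = 0.5938
  class_2: TP=45, FP=5+7+0=12, FN=0+3+1=4 → 90/106 = 0.8491
  class_3: TP=15, FP=4+3+1=8, FN=0+1+0=1 → 30/39 = 0.7692
Weighted-F1 score = Σ (supportᵢ/N)·F1 scoreᵢ with N=128: (29/128)·0.5532 + (34/128)·0.5938 + (49/128)·0.8491 + (16/128)·0.7692 = 0.704

0.704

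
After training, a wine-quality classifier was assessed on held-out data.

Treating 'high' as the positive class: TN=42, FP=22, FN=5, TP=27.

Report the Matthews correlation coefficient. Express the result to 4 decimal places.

0.4715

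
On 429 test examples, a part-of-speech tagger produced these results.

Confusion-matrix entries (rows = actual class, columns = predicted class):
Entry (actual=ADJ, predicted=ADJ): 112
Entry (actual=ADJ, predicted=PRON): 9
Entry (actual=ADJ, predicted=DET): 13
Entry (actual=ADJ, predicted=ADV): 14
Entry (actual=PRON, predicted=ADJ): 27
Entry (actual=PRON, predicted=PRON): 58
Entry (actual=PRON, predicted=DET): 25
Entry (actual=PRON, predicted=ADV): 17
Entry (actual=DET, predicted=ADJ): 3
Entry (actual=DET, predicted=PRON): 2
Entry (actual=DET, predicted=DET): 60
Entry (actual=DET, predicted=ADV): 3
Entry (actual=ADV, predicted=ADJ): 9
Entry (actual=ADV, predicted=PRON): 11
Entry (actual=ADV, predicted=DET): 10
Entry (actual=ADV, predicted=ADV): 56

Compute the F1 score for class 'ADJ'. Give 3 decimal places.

Treat 'ADJ' as positive and all other classes as negative.
F1 score = 2·TP/(2·TP+FP+FN).
ADJ: TP=112, FP=27+3+9=39, FN=9+13+14=36 → 224/299 = 0.7492

0.749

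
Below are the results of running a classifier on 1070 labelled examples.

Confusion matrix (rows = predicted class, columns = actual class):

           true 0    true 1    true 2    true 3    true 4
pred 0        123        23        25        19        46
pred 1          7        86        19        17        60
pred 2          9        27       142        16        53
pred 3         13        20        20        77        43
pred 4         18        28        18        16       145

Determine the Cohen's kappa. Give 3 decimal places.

0.417

Observed agreement pₒ = trace/N = 573/1070 = 0.5355
Expected agreement pₑ = Σ (rowᵢ·colᵢ)/N² = (170·236 + 184·189 + 224·247 + 145·173 + 347·225)/1070² = 0.2038
κ = (pₒ − pₑ)/(1 − pₑ) = (0.5355 − 0.2038)/(1 − 0.2038) = 0.417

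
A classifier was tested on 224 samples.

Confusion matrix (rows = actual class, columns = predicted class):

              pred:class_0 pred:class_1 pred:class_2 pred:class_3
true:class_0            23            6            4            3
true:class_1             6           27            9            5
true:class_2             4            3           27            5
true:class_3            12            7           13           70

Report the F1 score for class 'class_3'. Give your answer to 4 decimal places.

F1 score = 2·TP/(2·TP+FP+FN).
class_3: TP=70, FP=3+5+5=13, FN=12+7+13=32 → 140/185 = 0.75676

0.7568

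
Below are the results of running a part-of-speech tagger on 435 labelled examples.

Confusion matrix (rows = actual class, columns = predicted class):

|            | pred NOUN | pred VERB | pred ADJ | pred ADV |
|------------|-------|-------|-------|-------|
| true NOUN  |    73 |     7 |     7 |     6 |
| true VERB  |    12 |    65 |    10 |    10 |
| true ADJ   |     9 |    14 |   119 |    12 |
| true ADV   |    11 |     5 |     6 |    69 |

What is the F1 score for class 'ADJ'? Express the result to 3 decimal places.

0.804

Treat 'ADJ' as positive and all other classes as negative.
F1 score = 2·TP/(2·TP+FP+FN).
ADJ: TP=119, FP=7+10+6=23, FN=9+14+12=35 → 238/296 = 0.8041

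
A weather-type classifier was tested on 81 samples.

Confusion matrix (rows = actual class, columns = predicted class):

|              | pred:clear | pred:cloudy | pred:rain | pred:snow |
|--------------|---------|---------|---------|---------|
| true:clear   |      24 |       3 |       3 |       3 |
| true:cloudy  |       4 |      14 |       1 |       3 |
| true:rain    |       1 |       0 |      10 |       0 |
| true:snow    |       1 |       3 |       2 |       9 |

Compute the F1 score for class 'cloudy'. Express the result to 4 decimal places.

0.6667

One-vs-rest for 'cloudy': TP = diagonal; FP = other classes predicted 'cloudy'; FN = 'cloudy' predicted as other.
F1 score = 2·TP/(2·TP+FP+FN).
cloudy: TP=14, FP=3+0+3=6, FN=4+1+3=8 → 28/42 = 0.66667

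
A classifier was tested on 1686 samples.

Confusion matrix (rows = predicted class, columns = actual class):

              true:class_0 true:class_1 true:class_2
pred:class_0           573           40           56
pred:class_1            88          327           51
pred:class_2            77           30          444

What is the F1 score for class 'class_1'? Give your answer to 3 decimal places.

Treat 'class_1' as positive and all other classes as negative.
F1 score = 2·TP/(2·TP+FP+FN).
class_1: TP=327, FP=88+51=139, FN=40+30=70 → 654/863 = 0.7578

0.758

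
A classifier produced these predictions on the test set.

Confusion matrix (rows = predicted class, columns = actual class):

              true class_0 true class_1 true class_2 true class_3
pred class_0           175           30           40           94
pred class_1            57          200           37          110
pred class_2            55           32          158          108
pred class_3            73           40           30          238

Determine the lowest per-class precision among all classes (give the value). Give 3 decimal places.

Per-class precision (TP/(TP+FP)):
  class_0: TP=175, FP=30+40+94=164 → 175/339 = 0.5162
  class_1: TP=200, FP=57+37+110=204 → 200/404 = 0.4950
  class_2: TP=158, FP=55+32+108=195 → 158/353 = 0.4476
  class_3: TP=238, FP=73+40+30=143 → 238/381 = 0.6247
Lowest is class 'class_2' with precision = 0.448.

0.448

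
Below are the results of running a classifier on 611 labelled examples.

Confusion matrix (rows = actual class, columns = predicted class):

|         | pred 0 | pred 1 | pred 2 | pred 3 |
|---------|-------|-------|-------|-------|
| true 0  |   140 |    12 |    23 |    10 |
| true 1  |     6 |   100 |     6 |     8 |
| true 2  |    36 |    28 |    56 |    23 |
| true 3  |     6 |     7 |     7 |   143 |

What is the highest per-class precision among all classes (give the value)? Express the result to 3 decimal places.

Per-class precision (TP/(TP+FP)):
  0: TP=140, FP=6+36+6=48 → 140/188 = 0.7447
  1: TP=100, FP=12+28+7=47 → 100/147 = 0.6803
  2: TP=56, FP=23+6+7=36 → 56/92 = 0.6087
  3: TP=143, FP=10+8+23=41 → 143/184 = 0.7772
Highest is class '3' with precision = 0.777.

0.777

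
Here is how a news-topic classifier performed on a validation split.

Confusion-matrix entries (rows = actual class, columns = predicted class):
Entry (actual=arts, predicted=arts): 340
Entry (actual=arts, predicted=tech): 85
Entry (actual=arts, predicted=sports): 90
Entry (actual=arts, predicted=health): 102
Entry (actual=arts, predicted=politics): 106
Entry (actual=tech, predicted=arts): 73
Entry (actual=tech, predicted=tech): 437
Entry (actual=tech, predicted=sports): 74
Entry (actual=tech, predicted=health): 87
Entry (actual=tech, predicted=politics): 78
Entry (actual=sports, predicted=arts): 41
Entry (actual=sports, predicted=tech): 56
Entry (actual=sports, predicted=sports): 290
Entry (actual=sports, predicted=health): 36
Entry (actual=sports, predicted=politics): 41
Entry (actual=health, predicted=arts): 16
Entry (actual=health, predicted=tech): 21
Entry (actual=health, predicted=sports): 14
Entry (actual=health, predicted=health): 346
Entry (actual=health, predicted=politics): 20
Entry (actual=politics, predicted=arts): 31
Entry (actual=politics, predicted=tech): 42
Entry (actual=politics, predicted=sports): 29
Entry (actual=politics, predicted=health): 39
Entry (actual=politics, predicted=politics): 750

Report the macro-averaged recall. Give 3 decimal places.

0.670

Per-class recall (TP/(TP+FN)):
  arts: TP=340, FN=85+90+102+106=383 → 340/723 = 0.4703
  tech: TP=437, FN=73+74+87+78=312 → 437/749 = 0.5834
  sports: TP=290, FN=41+56+36+41=174 → 290/464 = 0.6250
  health: TP=346, FN=16+21+14+20=71 → 346/417 = 0.8297
  politics: TP=750, FN=31+42+29+39=141 → 750/891 = 0.8418
Macro-recall = mean = (0.4703 + 0.5834 + 0.6250 + 0.8297 + 0.8418) / 5 = 0.670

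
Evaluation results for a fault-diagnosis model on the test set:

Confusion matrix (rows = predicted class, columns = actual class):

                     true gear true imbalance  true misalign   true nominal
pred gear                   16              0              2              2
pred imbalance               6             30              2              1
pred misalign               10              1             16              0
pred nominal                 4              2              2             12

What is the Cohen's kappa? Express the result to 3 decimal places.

Observed agreement pₒ = trace/N = 74/106 = 0.6981
Expected agreement pₑ = Σ (rowᵢ·colᵢ)/N² = (36·20 + 33·39 + 22·27 + 15·20)/106² = 0.2582
κ = (pₒ − pₑ)/(1 − pₑ) = (0.6981 − 0.2582)/(1 − 0.2582) = 0.593

0.593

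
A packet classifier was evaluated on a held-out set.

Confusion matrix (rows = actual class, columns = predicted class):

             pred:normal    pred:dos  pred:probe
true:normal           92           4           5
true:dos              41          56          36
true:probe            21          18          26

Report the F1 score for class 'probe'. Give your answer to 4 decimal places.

0.3939

Treat 'probe' as positive and all other classes as negative.
F1 score = 2·TP/(2·TP+FP+FN).
probe: TP=26, FP=5+36=41, FN=21+18=39 → 52/132 = 0.39394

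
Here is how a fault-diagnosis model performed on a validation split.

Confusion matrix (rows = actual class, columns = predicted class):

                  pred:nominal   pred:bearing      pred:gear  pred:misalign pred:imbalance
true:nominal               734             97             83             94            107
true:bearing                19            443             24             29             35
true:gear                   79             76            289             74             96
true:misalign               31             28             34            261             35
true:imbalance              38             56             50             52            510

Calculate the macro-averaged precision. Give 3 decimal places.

Per-class precision (TP/(TP+FP)):
  nominal: TP=734, FP=19+79+31+38=167 → 734/901 = 0.8147
  bearing: TP=443, FP=97+76+28+56=257 → 443/700 = 0.6329
  gear: TP=289, FP=83+24+34+50=191 → 289/480 = 0.6021
  misalign: TP=261, FP=94+29+74+52=249 → 261/510 = 0.5118
  imbalance: TP=510, FP=107+35+96+35=273 → 510/783 = 0.6513
Macro-precision = mean = (0.8147 + 0.6329 + 0.6021 + 0.5118 + 0.6513) / 5 = 0.643

0.643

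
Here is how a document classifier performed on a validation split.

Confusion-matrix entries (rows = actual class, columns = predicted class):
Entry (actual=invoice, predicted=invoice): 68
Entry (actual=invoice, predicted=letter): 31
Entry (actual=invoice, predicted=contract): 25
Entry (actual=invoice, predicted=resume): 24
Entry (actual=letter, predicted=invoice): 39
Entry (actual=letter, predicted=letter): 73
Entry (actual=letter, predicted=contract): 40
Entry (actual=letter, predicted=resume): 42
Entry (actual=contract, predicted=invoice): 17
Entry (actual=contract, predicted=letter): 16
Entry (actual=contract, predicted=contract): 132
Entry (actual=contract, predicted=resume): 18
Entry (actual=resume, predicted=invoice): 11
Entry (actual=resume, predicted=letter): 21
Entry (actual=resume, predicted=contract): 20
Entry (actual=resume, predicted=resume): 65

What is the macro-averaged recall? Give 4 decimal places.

0.5282

Per-class recall (TP/(TP+FN)):
  invoice: TP=68, FN=31+25+24=80 → 68/148 = 0.45946
  letter: TP=73, FN=39+40+42=121 → 73/194 = 0.37629
  contract: TP=132, FN=17+16+18=51 → 132/183 = 0.72131
  resume: TP=65, FN=11+21+20=52 → 65/117 = 0.55556
Macro-recall = mean = (0.45946 + 0.37629 + 0.72131 + 0.55556) / 4 = 0.5282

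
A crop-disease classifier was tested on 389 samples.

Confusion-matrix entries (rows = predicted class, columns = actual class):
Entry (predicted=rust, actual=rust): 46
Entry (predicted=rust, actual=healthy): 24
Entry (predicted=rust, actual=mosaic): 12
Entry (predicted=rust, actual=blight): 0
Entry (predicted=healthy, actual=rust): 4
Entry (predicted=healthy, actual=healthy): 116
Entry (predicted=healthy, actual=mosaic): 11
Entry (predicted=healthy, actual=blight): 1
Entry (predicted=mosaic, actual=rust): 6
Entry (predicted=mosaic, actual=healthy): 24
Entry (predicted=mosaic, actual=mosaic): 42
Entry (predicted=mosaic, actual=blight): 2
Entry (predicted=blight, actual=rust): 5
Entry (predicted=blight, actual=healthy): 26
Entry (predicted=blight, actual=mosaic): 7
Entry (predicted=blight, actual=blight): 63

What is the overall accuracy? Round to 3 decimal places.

Accuracy = trace / total = (46+116+42+63=267) / 389 = 267/389 = 0.686

0.686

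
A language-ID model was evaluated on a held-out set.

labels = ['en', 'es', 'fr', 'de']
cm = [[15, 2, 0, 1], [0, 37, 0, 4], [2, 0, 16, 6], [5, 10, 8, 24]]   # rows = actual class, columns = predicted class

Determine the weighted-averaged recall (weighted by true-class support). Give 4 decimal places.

0.7077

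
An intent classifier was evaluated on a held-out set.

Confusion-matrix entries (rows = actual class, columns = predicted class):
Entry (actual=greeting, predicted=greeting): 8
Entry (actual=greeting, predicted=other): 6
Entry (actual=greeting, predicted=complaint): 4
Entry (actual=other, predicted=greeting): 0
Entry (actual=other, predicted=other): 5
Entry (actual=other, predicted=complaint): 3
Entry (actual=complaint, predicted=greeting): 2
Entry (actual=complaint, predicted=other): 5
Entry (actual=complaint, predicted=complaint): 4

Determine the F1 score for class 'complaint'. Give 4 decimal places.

0.3636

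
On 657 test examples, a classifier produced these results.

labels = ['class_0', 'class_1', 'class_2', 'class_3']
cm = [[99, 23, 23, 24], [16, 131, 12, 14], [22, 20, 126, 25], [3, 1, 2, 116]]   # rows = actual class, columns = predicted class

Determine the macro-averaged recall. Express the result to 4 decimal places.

0.7367

Per-class recall (TP/(TP+FN)):
  class_0: TP=99, FN=23+23+24=70 → 99/169 = 0.58580
  class_1: TP=131, FN=16+12+14=42 → 131/173 = 0.75723
  class_2: TP=126, FN=22+20+25=67 → 126/193 = 0.65285
  class_3: TP=116, FN=3+1+2=6 → 116/122 = 0.95082
Macro-recall = mean = (0.58580 + 0.75723 + 0.65285 + 0.95082) / 4 = 0.7367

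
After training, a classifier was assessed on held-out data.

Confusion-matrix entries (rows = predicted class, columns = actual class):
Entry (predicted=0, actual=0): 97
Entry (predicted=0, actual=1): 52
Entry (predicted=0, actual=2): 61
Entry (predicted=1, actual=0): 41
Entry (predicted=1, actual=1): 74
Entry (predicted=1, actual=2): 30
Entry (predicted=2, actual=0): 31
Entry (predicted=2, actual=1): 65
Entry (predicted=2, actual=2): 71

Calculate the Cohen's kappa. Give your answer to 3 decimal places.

0.198

Observed agreement pₒ = trace/N = 242/522 = 0.4636
Expected agreement pₑ = Σ (rowᵢ·colᵢ)/N² = (169·210 + 191·145 + 162·167)/522² = 0.3312
κ = (pₒ − pₑ)/(1 − pₑ) = (0.4636 − 0.3312)/(1 − 0.3312) = 0.198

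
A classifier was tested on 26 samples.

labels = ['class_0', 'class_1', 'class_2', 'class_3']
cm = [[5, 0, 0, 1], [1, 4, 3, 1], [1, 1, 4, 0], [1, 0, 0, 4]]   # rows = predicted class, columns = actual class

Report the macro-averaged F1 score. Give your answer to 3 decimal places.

0.657

Per-class F1 score (2·TP/(2·TP+FP+FN)):
  class_0: TP=5, FP=0+0+1=1, FN=1+1+1=3 → 10/14 = 0.7143
  class_1: TP=4, FP=1+3+1=5, FN=0+1+0=1 → 8/14 = 0.5714
  class_2: TP=4, FP=1+1+0=2, FN=0+3+0=3 → 8/13 = 0.6154
  class_3: TP=4, FP=1+0+0=1, FN=1+1+0=2 → 8/11 = 0.7273
Macro-F1 score = mean = (0.7143 + 0.5714 + 0.6154 + 0.7273) / 4 = 0.657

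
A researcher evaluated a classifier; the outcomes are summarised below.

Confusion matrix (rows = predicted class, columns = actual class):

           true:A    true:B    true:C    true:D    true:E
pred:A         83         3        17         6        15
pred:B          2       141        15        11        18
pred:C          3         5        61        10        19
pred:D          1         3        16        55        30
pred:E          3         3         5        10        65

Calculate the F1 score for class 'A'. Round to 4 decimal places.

0.7685

Take TP from the diagonal, FP from the rest of the 'A' prediction marginal, FN from the rest of the 'A' actual marginal.
F1 score = 2·TP/(2·TP+FP+FN).
A: TP=83, FP=3+17+6+15=41, FN=2+3+1+3=9 → 166/216 = 0.76852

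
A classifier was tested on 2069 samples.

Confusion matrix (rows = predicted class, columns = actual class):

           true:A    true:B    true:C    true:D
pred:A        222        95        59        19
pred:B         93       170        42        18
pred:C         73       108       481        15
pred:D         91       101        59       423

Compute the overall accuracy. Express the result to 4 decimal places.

0.6264

Accuracy = trace / total = (222+170+481+423=1296) / 2069 = 1296/2069 = 0.6264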